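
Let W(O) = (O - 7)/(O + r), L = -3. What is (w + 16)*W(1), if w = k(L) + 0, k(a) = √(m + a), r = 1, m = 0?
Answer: -48 - 3*I*√3 ≈ -48.0 - 5.1962*I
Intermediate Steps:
k(a) = √a (k(a) = √(0 + a) = √a)
W(O) = (-7 + O)/(1 + O) (W(O) = (O - 7)/(O + 1) = (-7 + O)/(1 + O))
w = I*√3 (w = √(-3) + 0 = I*√3 + 0 = I*√3 ≈ 1.732*I)
(w + 16)*W(1) = (I*√3 + 16)*((-7 + 1)/(1 + 1)) = (16 + I*√3)*(-6/2) = (16 + I*√3)*((½)*(-6)) = (16 + I*√3)*(-3) = -48 - 3*I*√3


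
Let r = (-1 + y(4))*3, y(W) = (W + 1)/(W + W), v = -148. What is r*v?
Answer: 333/2 ≈ 166.50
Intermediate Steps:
y(W) = (1 + W)/(2*W) (y(W) = (1 + W)/((2*W)) = (1 + W)*(1/(2*W)) = (1 + W)/(2*W))
r = -9/8 (r = (-1 + (½)*(1 + 4)/4)*3 = (-1 + (½)*(¼)*5)*3 = (-1 + 5/8)*3 = -3/8*3 = -9/8 ≈ -1.1250)
r*v = -9/8*(-148) = 333/2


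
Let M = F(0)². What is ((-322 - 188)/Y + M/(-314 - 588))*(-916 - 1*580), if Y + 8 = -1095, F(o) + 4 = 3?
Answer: -31206356/45223 ≈ -690.05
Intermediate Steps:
F(o) = -1 (F(o) = -4 + 3 = -1)
Y = -1103 (Y = -8 - 1095 = -1103)
M = 1 (M = (-1)² = 1)
((-322 - 188)/Y + M/(-314 - 588))*(-916 - 1*580) = ((-322 - 188)/(-1103) + 1/(-314 - 588))*(-916 - 1*580) = (-510*(-1/1103) + 1/(-902))*(-916 - 580) = (510/1103 + 1*(-1/902))*(-1496) = (510/1103 - 1/902)*(-1496) = (458917/994906)*(-1496) = -31206356/45223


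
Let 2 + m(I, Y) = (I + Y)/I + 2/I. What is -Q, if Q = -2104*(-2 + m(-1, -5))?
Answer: 0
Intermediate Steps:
m(I, Y) = -2 + 2/I + (I + Y)/I (m(I, Y) = -2 + ((I + Y)/I + 2/I) = -2 + (2/I + (I + Y)/I) = -2 + 2/I + (I + Y)/I)
Q = 0 (Q = -2104*(-2 + (2 - 5 - 1*(-1))/(-1)) = -2104*(-2 - (2 - 5 + 1)) = -2104*(-2 - 1*(-2)) = -2104*(-2 + 2) = -2104*0 = 0)
-Q = -1*0 = 0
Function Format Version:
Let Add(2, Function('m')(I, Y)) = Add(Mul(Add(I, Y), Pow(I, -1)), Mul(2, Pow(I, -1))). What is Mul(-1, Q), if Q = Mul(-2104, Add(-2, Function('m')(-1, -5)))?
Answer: 0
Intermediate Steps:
Function('m')(I, Y) = Add(-2, Mul(2, Pow(I, -1)), Mul(Pow(I, -1), Add(I, Y))) (Function('m')(I, Y) = Add(-2, Add(Mul(Add(I, Y), Pow(I, -1)), Mul(2, Pow(I, -1)))) = Add(-2, Add(Mul(Pow(I, -1), Add(I, Y)), Mul(2, Pow(I, -1)))) = Add(-2, Add(Mul(2, Pow(I, -1)), Mul(Pow(I, -1), Add(I, Y)))) = Add(-2, Mul(2, Pow(I, -1)), Mul(Pow(I, -1), Add(I, Y))))
Q = 0 (Q = Mul(-2104, Add(-2, Mul(Pow(-1, -1), Add(2, -5, Mul(-1, -1))))) = Mul(-2104, Add(-2, Mul(-1, Add(2, -5, 1)))) = Mul(-2104, Add(-2, Mul(-1, -2))) = Mul(-2104, Add(-2, 2)) = Mul(-2104, 0) = 0)
Mul(-1, Q) = Mul(-1, 0) = 0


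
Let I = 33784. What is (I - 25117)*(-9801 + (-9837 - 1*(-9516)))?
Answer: -87727374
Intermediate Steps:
(I - 25117)*(-9801 + (-9837 - 1*(-9516))) = (33784 - 25117)*(-9801 + (-9837 - 1*(-9516))) = 8667*(-9801 + (-9837 + 9516)) = 8667*(-9801 - 321) = 8667*(-10122) = -87727374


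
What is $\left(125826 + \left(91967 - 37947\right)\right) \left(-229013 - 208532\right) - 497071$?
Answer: $-78691215141$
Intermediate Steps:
$\left(125826 + \left(91967 - 37947\right)\right) \left(-229013 - 208532\right) - 497071 = \left(125826 + 54020\right) \left(-437545\right) - 497071 = 179846 \left(-437545\right) - 497071 = -78690718070 - 497071 = -78691215141$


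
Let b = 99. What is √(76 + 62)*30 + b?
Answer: 99 + 30*√138 ≈ 451.42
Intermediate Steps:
√(76 + 62)*30 + b = √(76 + 62)*30 + 99 = √138*30 + 99 = 30*√138 + 99 = 99 + 30*√138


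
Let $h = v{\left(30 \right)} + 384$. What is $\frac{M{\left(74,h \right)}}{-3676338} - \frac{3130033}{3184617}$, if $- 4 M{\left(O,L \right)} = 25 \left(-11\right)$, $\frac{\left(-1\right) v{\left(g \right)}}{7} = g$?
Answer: $- \frac{15343037602097}{15610304656728} \approx -0.98288$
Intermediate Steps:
$v{\left(g \right)} = - 7 g$
$h = 174$ ($h = \left(-7\right) 30 + 384 = -210 + 384 = 174$)
$M{\left(O,L \right)} = \frac{275}{4}$ ($M{\left(O,L \right)} = - \frac{25 \left(-11\right)}{4} = \left(- \frac{1}{4}\right) \left(-275\right) = \frac{275}{4}$)
$\frac{M{\left(74,h \right)}}{-3676338} - \frac{3130033}{3184617} = \frac{275}{4 \left(-3676338\right)} - \frac{3130033}{3184617} = \frac{275}{4} \left(- \frac{1}{3676338}\right) - \frac{3130033}{3184617} = - \frac{275}{14705352} - \frac{3130033}{3184617} = - \frac{15343037602097}{15610304656728}$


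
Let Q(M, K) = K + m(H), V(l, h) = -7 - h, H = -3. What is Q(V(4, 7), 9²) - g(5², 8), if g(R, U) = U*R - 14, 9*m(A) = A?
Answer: -316/3 ≈ -105.33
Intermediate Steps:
m(A) = A/9
Q(M, K) = -⅓ + K (Q(M, K) = K + (⅑)*(-3) = K - ⅓ = -⅓ + K)
g(R, U) = -14 + R*U (g(R, U) = R*U - 14 = -14 + R*U)
Q(V(4, 7), 9²) - g(5², 8) = (-⅓ + 9²) - (-14 + 5²*8) = (-⅓ + 81) - (-14 + 25*8) = 242/3 - (-14 + 200) = 242/3 - 1*186 = 242/3 - 186 = -316/3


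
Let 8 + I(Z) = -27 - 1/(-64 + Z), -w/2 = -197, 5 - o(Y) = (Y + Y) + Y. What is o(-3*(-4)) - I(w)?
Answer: 1321/330 ≈ 4.0030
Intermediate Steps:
o(Y) = 5 - 3*Y (o(Y) = 5 - ((Y + Y) + Y) = 5 - (2*Y + Y) = 5 - 3*Y)
w = 394 (w = -2*(-197) = 394)
I(Z) = -35 - 1/(-64 + Z) (I(Z) = -8 + (-27 - 1/(-64 + Z)) = -35 - 1/(-64 + Z))
o(-3*(-4)) - I(w) = (5 - (-9)*(-4)) - (2239 - 35*394)/(-64 + 394) = (5 - 3*12) - (2239 - 13790)/330 = (5 - 36) - (-11551)/330 = -31 - 1*(-11551/330) = -31 + 11551/330 = 1321/330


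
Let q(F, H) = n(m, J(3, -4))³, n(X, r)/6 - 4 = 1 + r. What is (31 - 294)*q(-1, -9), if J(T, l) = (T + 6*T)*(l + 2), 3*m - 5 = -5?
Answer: 2877495624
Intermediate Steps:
m = 0 (m = 5/3 + (⅓)*(-5) = 5/3 - 5/3 = 0)
J(T, l) = 7*T*(2 + l) (J(T, l) = (7*T)*(2 + l) = 7*T*(2 + l))
n(X, r) = 30 + 6*r (n(X, r) = 24 + 6*(1 + r) = 24 + (6 + 6*r) = 30 + 6*r)
q(F, H) = -10941048 (q(F, H) = (30 + 6*(7*3*(2 - 4)))³ = (30 + 6*(7*3*(-2)))³ = (30 + 6*(-42))³ = (30 - 252)³ = (-222)³ = -10941048)
(31 - 294)*q(-1, -9) = (31 - 294)*(-10941048) = -263*(-10941048) = 2877495624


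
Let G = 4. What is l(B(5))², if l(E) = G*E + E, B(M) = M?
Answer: 625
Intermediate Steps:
l(E) = 5*E (l(E) = 4*E + E = 5*E)
l(B(5))² = (5*5)² = 25² = 625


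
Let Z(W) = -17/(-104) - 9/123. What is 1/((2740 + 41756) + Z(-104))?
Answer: 4264/189731329 ≈ 2.2474e-5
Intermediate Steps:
Z(W) = 385/4264 (Z(W) = -17*(-1/104) - 9*1/123 = 17/104 - 3/41 = 385/4264)
1/((2740 + 41756) + Z(-104)) = 1/((2740 + 41756) + 385/4264) = 1/(44496 + 385/4264) = 1/(189731329/4264) = 4264/189731329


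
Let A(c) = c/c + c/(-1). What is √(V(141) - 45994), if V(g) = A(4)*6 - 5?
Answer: 3*I*√5113 ≈ 214.52*I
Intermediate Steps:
A(c) = 1 - c (A(c) = 1 + c*(-1) = 1 - c)
V(g) = -23 (V(g) = (1 - 1*4)*6 - 5 = (1 - 4)*6 - 5 = -3*6 - 5 = -18 - 5 = -23)
√(V(141) - 45994) = √(-23 - 45994) = √(-46017) = 3*I*√5113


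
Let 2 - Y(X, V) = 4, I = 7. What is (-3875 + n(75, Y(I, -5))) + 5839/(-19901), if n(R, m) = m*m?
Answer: -77042610/19901 ≈ -3871.3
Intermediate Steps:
Y(X, V) = -2 (Y(X, V) = 2 - 1*4 = 2 - 4 = -2)
n(R, m) = m²
(-3875 + n(75, Y(I, -5))) + 5839/(-19901) = (-3875 + (-2)²) + 5839/(-19901) = (-3875 + 4) + 5839*(-1/19901) = -3871 - 5839/19901 = -77042610/19901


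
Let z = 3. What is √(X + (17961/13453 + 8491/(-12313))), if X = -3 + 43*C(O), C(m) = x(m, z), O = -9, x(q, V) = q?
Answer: 2*I*√54507363350957935/23663827 ≈ 19.732*I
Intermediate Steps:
C(m) = m
X = -390 (X = -3 + 43*(-9) = -3 - 387 = -390)
√(X + (17961/13453 + 8491/(-12313))) = √(-390 + (17961/13453 + 8491/(-12313))) = √(-390 + (17961*(1/13453) + 8491*(-1/12313))) = √(-390 + (17961/13453 - 1213/1759)) = √(-390 + 15274910/23663827) = √(-9213617620/23663827) = 2*I*√54507363350957935/23663827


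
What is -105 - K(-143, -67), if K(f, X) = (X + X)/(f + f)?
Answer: -15082/143 ≈ -105.47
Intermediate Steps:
K(f, X) = X/f (K(f, X) = (2*X)/((2*f)) = (2*X)*(1/(2*f)) = X/f)
-105 - K(-143, -67) = -105 - (-67)/(-143) = -105 - (-67)*(-1)/143 = -105 - 1*67/143 = -105 - 67/143 = -15082/143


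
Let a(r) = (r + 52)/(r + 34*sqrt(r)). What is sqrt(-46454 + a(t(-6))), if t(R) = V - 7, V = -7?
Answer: sqrt((325197 - 789718*I*sqrt(14))/(-7 + 17*I*sqrt(14))) ≈ 0.0007 - 215.53*I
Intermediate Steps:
t(R) = -14 (t(R) = -7 - 7 = -14)
a(r) = (52 + r)/(r + 34*sqrt(r))
sqrt(-46454 + a(t(-6))) = sqrt(-46454 + (52 - 14)/(-14 + 34*sqrt(-14))) = sqrt(-46454 + 38/(-14 + 34*(I*sqrt(14)))) = sqrt(-46454 + 38/(-14 + 34*I*sqrt(14)))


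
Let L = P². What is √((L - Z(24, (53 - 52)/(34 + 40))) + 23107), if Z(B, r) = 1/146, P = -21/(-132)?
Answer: √238393815465/3212 ≈ 152.01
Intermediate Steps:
P = 7/44 (P = -21*(-1/132) = 7/44 ≈ 0.15909)
Z(B, r) = 1/146
L = 49/1936 (L = (7/44)² = 49/1936 ≈ 0.025310)
√((L - Z(24, (53 - 52)/(34 + 40))) + 23107) = √((49/1936 - 1*1/146) + 23107) = √((49/1936 - 1/146) + 23107) = √(2609/141328 + 23107) = √(3265668705/141328) = √238393815465/3212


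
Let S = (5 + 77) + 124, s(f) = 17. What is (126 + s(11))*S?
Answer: 29458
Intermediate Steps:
S = 206 (S = 82 + 124 = 206)
(126 + s(11))*S = (126 + 17)*206 = 143*206 = 29458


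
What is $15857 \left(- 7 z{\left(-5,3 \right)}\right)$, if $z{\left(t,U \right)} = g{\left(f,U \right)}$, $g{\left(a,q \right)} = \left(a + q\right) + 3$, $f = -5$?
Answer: $-110999$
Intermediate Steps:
$g{\left(a,q \right)} = 3 + a + q$
$z{\left(t,U \right)} = -2 + U$ ($z{\left(t,U \right)} = 3 - 5 + U = -2 + U$)
$15857 \left(- 7 z{\left(-5,3 \right)}\right) = 15857 \left(- 7 \left(-2 + 3\right)\right) = 15857 \left(\left(-7\right) 1\right) = 15857 \left(-7\right) = -110999$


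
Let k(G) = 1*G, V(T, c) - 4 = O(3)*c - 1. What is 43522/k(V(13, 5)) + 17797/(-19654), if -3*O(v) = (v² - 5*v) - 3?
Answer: 427530521/176886 ≈ 2417.0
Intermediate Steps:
O(v) = 1 - v²/3 + 5*v/3 (O(v) = -((v² - 5*v) - 3)/3 = -(-3 + v² - 5*v)/3 = 1 - v²/3 + 5*v/3)
V(T, c) = 3 + 3*c (V(T, c) = 4 + ((1 - ⅓*3² + (5/3)*3)*c - 1) = 4 + ((1 - ⅓*9 + 5)*c - 1) = 4 + ((1 - 3 + 5)*c - 1) = 4 + (3*c - 1) = 4 + (-1 + 3*c) = 3 + 3*c)
k(G) = G
43522/k(V(13, 5)) + 17797/(-19654) = 43522/(3 + 3*5) + 17797/(-19654) = 43522/(3 + 15) + 17797*(-1/19654) = 43522/18 - 17797/19654 = 43522*(1/18) - 17797/19654 = 21761/9 - 17797/19654 = 427530521/176886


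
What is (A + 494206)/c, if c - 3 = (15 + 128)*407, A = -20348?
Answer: 236929/29102 ≈ 8.1413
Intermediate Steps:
c = 58204 (c = 3 + (15 + 128)*407 = 3 + 143*407 = 3 + 58201 = 58204)
(A + 494206)/c = (-20348 + 494206)/58204 = 473858*(1/58204) = 236929/29102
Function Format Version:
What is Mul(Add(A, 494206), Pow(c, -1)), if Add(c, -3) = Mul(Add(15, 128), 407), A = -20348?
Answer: Rational(236929, 29102) ≈ 8.1413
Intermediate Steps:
c = 58204 (c = Add(3, Mul(Add(15, 128), 407)) = Add(3, Mul(143, 407)) = Add(3, 58201) = 58204)
Mul(Add(A, 494206), Pow(c, -1)) = Mul(Add(-20348, 494206), Pow(58204, -1)) = Mul(473858, Rational(1, 58204)) = Rational(236929, 29102)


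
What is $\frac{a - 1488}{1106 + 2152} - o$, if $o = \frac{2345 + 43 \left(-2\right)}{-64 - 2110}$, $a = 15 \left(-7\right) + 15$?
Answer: $\frac{654875}{1180482} \approx 0.55475$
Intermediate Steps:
$a = -90$ ($a = -105 + 15 = -90$)
$o = - \frac{2259}{2174}$ ($o = \frac{2345 - 86}{-2174} = 2259 \left(- \frac{1}{2174}\right) = - \frac{2259}{2174} \approx -1.0391$)
$\frac{a - 1488}{1106 + 2152} - o = \frac{-90 - 1488}{1106 + 2152} - - \frac{2259}{2174} = - \frac{1578}{3258} + \frac{2259}{2174} = \left(-1578\right) \frac{1}{3258} + \frac{2259}{2174} = - \frac{263}{543} + \frac{2259}{2174} = \frac{654875}{1180482}$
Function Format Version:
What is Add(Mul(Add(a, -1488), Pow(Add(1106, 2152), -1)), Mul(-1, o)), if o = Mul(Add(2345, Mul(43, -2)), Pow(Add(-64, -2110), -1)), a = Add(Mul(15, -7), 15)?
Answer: Rational(654875, 1180482) ≈ 0.55475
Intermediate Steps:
a = -90 (a = Add(-105, 15) = -90)
o = Rational(-2259, 2174) (o = Mul(Add(2345, -86), Pow(-2174, -1)) = Mul(2259, Rational(-1, 2174)) = Rational(-2259, 2174) ≈ -1.0391)
Add(Mul(Add(a, -1488), Pow(Add(1106, 2152), -1)), Mul(-1, o)) = Add(Mul(Add(-90, -1488), Pow(Add(1106, 2152), -1)), Mul(-1, Rational(-2259, 2174))) = Add(Mul(-1578, Pow(3258, -1)), Rational(2259, 2174)) = Add(Mul(-1578, Rational(1, 3258)), Rational(2259, 2174)) = Add(Rational(-263, 543), Rational(2259, 2174)) = Rational(654875, 1180482)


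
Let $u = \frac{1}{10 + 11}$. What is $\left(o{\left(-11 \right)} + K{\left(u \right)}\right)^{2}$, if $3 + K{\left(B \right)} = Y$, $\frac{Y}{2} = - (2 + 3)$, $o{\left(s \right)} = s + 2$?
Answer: $484$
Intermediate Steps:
$o{\left(s \right)} = 2 + s$
$u = \frac{1}{21} \approx 0.047619$
$Y = -10$ ($Y = 2 \left(- (2 + 3)\right) = 2 \left(\left(-1\right) 5\right) = 2 \left(-5\right) = -10$)
$K{\left(B \right)} = -13$ ($K{\left(B \right)} = -3 - 10 = -13$)
$\left(o{\left(-11 \right)} + K{\left(u \right)}\right)^{2} = \left(\left(2 - 11\right) - 13\right)^{2} = \left(-9 - 13\right)^{2} = \left(-22\right)^{2} = 484$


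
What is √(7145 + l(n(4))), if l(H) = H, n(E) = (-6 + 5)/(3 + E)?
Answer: √350098/7 ≈ 84.527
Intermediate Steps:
n(E) = -1/(3 + E)
√(7145 + l(n(4))) = √(7145 - 1/(3 + 4)) = √(7145 - 1/7) = √(7145 - 1*⅐) = √(7145 - ⅐) = √(50014/7) = √350098/7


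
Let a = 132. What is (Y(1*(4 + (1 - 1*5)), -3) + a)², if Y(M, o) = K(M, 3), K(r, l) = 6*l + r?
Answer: 22500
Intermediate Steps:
K(r, l) = r + 6*l
Y(M, o) = 18 + M (Y(M, o) = M + 6*3 = M + 18 = 18 + M)
(Y(1*(4 + (1 - 1*5)), -3) + a)² = ((18 + 1*(4 + (1 - 1*5))) + 132)² = ((18 + 1*(4 + (1 - 5))) + 132)² = ((18 + 1*(4 - 4)) + 132)² = ((18 + 1*0) + 132)² = ((18 + 0) + 132)² = (18 + 132)² = 150² = 22500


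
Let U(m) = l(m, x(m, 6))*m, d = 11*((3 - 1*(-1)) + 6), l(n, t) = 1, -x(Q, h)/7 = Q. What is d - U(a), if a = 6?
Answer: 104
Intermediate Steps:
x(Q, h) = -7*Q
d = 110 (d = 11*((3 + 1) + 6) = 11*(4 + 6) = 11*10 = 110)
U(m) = m (U(m) = 1*m = m)
d - U(a) = 110 - 1*6 = 110 - 6 = 104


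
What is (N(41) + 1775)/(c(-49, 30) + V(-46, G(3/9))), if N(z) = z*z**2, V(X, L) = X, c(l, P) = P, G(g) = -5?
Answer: -8837/2 ≈ -4418.5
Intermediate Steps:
N(z) = z**3
(N(41) + 1775)/(c(-49, 30) + V(-46, G(3/9))) = (41**3 + 1775)/(30 - 46) = (68921 + 1775)/(-16) = 70696*(-1/16) = -8837/2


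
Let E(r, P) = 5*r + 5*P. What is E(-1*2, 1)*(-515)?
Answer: 2575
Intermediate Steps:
E(r, P) = 5*P + 5*r
E(-1*2, 1)*(-515) = (5*1 + 5*(-1*2))*(-515) = (5 + 5*(-2))*(-515) = (5 - 10)*(-515) = -5*(-515) = 2575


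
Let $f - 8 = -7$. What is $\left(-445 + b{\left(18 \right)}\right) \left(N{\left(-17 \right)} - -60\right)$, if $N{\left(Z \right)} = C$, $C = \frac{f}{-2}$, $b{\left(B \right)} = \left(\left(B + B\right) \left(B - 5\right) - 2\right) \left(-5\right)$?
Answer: $- \frac{330225}{2} \approx -1.6511 \cdot 10^{5}$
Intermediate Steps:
$f = 1$ ($f = 8 - 7 = 1$)
$b{\left(B \right)} = 10 - 10 B \left(-5 + B\right)$ ($b{\left(B \right)} = \left(2 B \left(-5 + B\right) - 2\right) \left(-5\right) = \left(-2 + 2 B \left(-5 + B\right)\right) \left(-5\right) = 10 - 10 B \left(-5 + B\right)$)
$C = - \frac{1}{2}$ ($C = 1 \frac{1}{-2} = 1 \left(- \frac{1}{2}\right) = - \frac{1}{2} \approx -0.5$)
$N{\left(Z \right)} = - \frac{1}{2}$
$\left(-445 + b{\left(18 \right)}\right) \left(N{\left(-17 \right)} - -60\right) = \left(-445 + \left(10 - 10 \cdot 18^{2} + 50 \cdot 18\right)\right) \left(- \frac{1}{2} - -60\right) = \left(-445 + \left(10 - 3240 + 900\right)\right) \left(- \frac{1}{2} + 60\right) = \left(-445 + \left(10 - 3240 + 900\right)\right) \frac{119}{2} = \left(-445 - 2330\right) \frac{119}{2} = \left(-2775\right) \frac{119}{2} = - \frac{330225}{2}$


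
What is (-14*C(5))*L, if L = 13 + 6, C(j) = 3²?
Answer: -2394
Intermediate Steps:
C(j) = 9
L = 19
(-14*C(5))*L = -14*9*19 = -126*19 = -2394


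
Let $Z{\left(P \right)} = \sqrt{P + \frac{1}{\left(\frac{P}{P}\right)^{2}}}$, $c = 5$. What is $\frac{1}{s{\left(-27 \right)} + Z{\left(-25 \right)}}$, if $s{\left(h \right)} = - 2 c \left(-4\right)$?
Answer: $\frac{5}{203} - \frac{i \sqrt{6}}{812} \approx 0.024631 - 0.0030166 i$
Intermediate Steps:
$s{\left(h \right)} = 40$ ($s{\left(h \right)} = \left(-2\right) 5 \left(-4\right) = \left(-10\right) \left(-4\right) = 40$)
$Z{\left(P \right)} = \sqrt{1 + P}$ ($Z{\left(P \right)} = \sqrt{P + \frac{1}{1^{2}}} = \sqrt{P + 1^{-1}} = \sqrt{P + 1} = \sqrt{1 + P}$)
$\frac{1}{s{\left(-27 \right)} + Z{\left(-25 \right)}} = \frac{1}{40 + \sqrt{1 - 25}} = \frac{1}{40 + \sqrt{-24}} = \frac{1}{40 + 2 i \sqrt{6}}$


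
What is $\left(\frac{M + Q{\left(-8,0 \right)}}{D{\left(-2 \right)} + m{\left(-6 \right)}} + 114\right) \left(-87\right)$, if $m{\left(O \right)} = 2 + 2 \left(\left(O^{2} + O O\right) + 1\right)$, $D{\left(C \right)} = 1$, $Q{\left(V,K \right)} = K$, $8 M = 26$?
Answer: $- \frac{5912259}{596} \approx -9919.9$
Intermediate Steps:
$M = \frac{13}{4}$ ($M = \frac{1}{8} \cdot 26 = \frac{13}{4} \approx 3.25$)
$m{\left(O \right)} = 4 + 4 O^{2}$ ($m{\left(O \right)} = 2 + 2 \left(\left(O^{2} + O^{2}\right) + 1\right) = 2 + 2 \left(2 O^{2} + 1\right) = 2 + 2 \left(1 + 2 O^{2}\right) = 2 + \left(2 + 4 O^{2}\right) = 4 + 4 O^{2}$)
$\left(\frac{M + Q{\left(-8,0 \right)}}{D{\left(-2 \right)} + m{\left(-6 \right)}} + 114\right) \left(-87\right) = \left(\frac{\frac{13}{4} + 0}{1 + \left(4 + 4 \left(-6\right)^{2}\right)} + 114\right) \left(-87\right) = \left(\frac{13}{4 \left(1 + \left(4 + 4 \cdot 36\right)\right)} + 114\right) \left(-87\right) = \left(\frac{13}{4 \left(1 + \left(4 + 144\right)\right)} + 114\right) \left(-87\right) = \left(\frac{13}{4 \left(1 + 148\right)} + 114\right) \left(-87\right) = \left(\frac{13}{4 \cdot 149} + 114\right) \left(-87\right) = \left(\frac{13}{4} \cdot \frac{1}{149} + 114\right) \left(-87\right) = \left(\frac{13}{596} + 114\right) \left(-87\right) = \frac{67957}{596} \left(-87\right) = - \frac{5912259}{596}$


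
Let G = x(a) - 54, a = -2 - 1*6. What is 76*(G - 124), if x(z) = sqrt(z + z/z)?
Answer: -13528 + 76*I*sqrt(7) ≈ -13528.0 + 201.08*I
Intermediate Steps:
a = -8 (a = -2 - 6 = -8)
x(z) = sqrt(1 + z) (x(z) = sqrt(z + 1) = sqrt(1 + z))
G = -54 + I*sqrt(7) (G = sqrt(1 - 8) - 54 = sqrt(-7) - 54 = I*sqrt(7) - 54 = -54 + I*sqrt(7) ≈ -54.0 + 2.6458*I)
76*(G - 124) = 76*((-54 + I*sqrt(7)) - 124) = 76*(-178 + I*sqrt(7)) = -13528 + 76*I*sqrt(7)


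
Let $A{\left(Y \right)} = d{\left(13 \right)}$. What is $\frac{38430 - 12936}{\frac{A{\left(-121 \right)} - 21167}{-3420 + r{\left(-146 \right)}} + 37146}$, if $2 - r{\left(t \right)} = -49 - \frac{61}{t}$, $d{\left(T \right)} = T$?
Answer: $\frac{6270695445}{9138252997} \approx 0.6862$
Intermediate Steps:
$A{\left(Y \right)} = 13$
$r{\left(t \right)} = 51 + \frac{61}{t}$ ($r{\left(t \right)} = 2 - \left(-49 - \frac{61}{t}\right) = 2 + \left(49 + \frac{61}{t}\right) = 51 + \frac{61}{t}$)
$\frac{38430 - 12936}{\frac{A{\left(-121 \right)} - 21167}{-3420 + r{\left(-146 \right)}} + 37146} = \frac{38430 - 12936}{\frac{13 - 21167}{-3420 + \left(51 + \frac{61}{-146}\right)} + 37146} = \frac{25494}{- \frac{21154}{-3420 + \left(51 + 61 \left(- \frac{1}{146}\right)\right)} + 37146} = \frac{25494}{- \frac{21154}{-3420 + \left(51 - \frac{61}{146}\right)} + 37146} = \frac{25494}{- \frac{21154}{-3420 + \frac{7385}{146}} + 37146} = \frac{25494}{- \frac{21154}{- \frac{491935}{146}} + 37146} = \frac{25494}{\left(-21154\right) \left(- \frac{146}{491935}\right) + 37146} = \frac{25494}{\frac{3088484}{491935} + 37146} = \frac{25494}{\frac{18276505994}{491935}} = 25494 \cdot \frac{491935}{18276505994} = \frac{6270695445}{9138252997}$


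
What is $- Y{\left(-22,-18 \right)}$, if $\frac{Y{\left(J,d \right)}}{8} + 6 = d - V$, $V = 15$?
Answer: $312$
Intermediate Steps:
$Y{\left(J,d \right)} = -168 + 8 d$ ($Y{\left(J,d \right)} = -48 + 8 \left(d - 15\right) = -48 + 8 \left(-15 + d\right) = -48 + \left(-120 + 8 d\right) = -168 + 8 d$)
$- Y{\left(-22,-18 \right)} = - (-168 + 8 \left(-18\right)) = - (-168 - 144) = \left(-1\right) \left(-312\right) = 312$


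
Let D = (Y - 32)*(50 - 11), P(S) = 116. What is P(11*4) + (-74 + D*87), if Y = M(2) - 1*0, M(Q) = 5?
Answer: -91569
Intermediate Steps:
Y = 5 (Y = 5 - 1*0 = 5 + 0 = 5)
D = -1053 (D = (5 - 32)*(50 - 11) = -27*39 = -1053)
P(11*4) + (-74 + D*87) = 116 + (-74 - 1053*87) = 116 + (-74 - 91611) = 116 - 91685 = -91569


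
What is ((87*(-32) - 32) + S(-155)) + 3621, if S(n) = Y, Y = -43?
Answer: 762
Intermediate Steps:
S(n) = -43
((87*(-32) - 32) + S(-155)) + 3621 = ((87*(-32) - 32) - 43) + 3621 = ((-2784 - 32) - 43) + 3621 = (-2816 - 43) + 3621 = -2859 + 3621 = 762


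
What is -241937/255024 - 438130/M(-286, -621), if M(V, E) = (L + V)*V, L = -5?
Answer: -86870299/13981968 ≈ -6.2130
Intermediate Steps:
M(V, E) = V*(-5 + V) (M(V, E) = (-5 + V)*V = V*(-5 + V))
-241937/255024 - 438130/M(-286, -621) = -241937/255024 - 438130*(-1/(286*(-5 - 286))) = -241937*1/255024 - 438130/((-286*(-291))) = -10519/11088 - 438130/83226 = -10519/11088 - 438130*1/83226 = -10519/11088 - 19915/3783 = -86870299/13981968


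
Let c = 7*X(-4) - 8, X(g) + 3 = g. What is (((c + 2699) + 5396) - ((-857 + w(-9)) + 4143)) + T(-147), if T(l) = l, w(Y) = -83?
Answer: 4688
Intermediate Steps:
X(g) = -3 + g
c = -57 (c = 7*(-3 - 4) - 8 = 7*(-7) - 8 = -49 - 8 = -57)
(((c + 2699) + 5396) - ((-857 + w(-9)) + 4143)) + T(-147) = (((-57 + 2699) + 5396) - ((-857 - 83) + 4143)) - 147 = ((2642 + 5396) - (-940 + 4143)) - 147 = (8038 - 1*3203) - 147 = (8038 - 3203) - 147 = 4835 - 147 = 4688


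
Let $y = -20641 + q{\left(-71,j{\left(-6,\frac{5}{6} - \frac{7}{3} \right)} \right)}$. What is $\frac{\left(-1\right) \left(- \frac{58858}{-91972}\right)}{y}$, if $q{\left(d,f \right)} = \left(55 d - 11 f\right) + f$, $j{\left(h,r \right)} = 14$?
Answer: $\frac{29429}{1135210396} \approx 2.5924 \cdot 10^{-5}$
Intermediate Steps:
$q{\left(d,f \right)} = - 10 f + 55 d$ ($q{\left(d,f \right)} = \left(- 11 f + 55 d\right) + f = - 10 f + 55 d$)
$y = -24686$ ($y = -20641 + \left(\left(-10\right) 14 + 55 \left(-71\right)\right) = -20641 - 4045 = -24686$)
$\frac{\left(-1\right) \left(- \frac{58858}{-91972}\right)}{y} = \frac{\left(-1\right) \left(- \frac{58858}{-91972}\right)}{-24686} = - \frac{\left(-58858\right) \left(-1\right)}{91972} \left(- \frac{1}{24686}\right) = \left(-1\right) \frac{29429}{45986} \left(- \frac{1}{24686}\right) = \left(- \frac{29429}{45986}\right) \left(- \frac{1}{24686}\right) = \frac{29429}{1135210396}$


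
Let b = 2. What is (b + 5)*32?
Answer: 224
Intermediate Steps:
(b + 5)*32 = (2 + 5)*32 = 7*32 = 224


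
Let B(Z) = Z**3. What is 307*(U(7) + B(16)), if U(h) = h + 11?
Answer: 1262998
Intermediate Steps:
U(h) = 11 + h
307*(U(7) + B(16)) = 307*((11 + 7) + 16**3) = 307*(18 + 4096) = 307*4114 = 1262998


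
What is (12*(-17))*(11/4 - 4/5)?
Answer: -1989/5 ≈ -397.80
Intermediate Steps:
(12*(-17))*(11/4 - 4/5) = -204*(11*(¼) - 4*⅕) = -204*(11/4 - ⅘) = -204*39/20 = -1989/5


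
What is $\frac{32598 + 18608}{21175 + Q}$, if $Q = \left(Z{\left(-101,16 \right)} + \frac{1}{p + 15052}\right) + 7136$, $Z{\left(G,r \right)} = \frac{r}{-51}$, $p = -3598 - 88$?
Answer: $\frac{29682377196}{16410742321} \approx 1.8087$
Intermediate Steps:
$p = -3686$
$Z{\left(G,r \right)} = - \frac{r}{51}$ ($Z{\left(G,r \right)} = r \left(- \frac{1}{51}\right) = - \frac{r}{51}$)
$Q = \frac{4136314771}{579666}$ ($Q = \left(\left(- \frac{1}{51}\right) 16 + \frac{1}{-3686 + 15052}\right) + 7136 = \left(- \frac{16}{51} + \frac{1}{11366}\right) + 7136 = - \frac{181805}{579666} + 7136 = \frac{4136314771}{579666} \approx 7135.7$)
$\frac{32598 + 18608}{21175 + Q} = \frac{32598 + 18608}{21175 + \frac{4136314771}{579666}} = \frac{51206}{\frac{16410742321}{579666}} = 51206 \cdot \frac{579666}{16410742321} = \frac{29682377196}{16410742321}$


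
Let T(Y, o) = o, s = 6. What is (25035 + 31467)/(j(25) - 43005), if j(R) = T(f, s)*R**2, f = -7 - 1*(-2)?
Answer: -18834/13085 ≈ -1.4394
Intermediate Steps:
f = -5 (f = -7 + 2 = -5)
j(R) = 6*R**2
(25035 + 31467)/(j(25) - 43005) = (25035 + 31467)/(6*25**2 - 43005) = 56502/(6*625 - 43005) = 56502/(3750 - 43005) = 56502/(-39255) = 56502*(-1/39255) = -18834/13085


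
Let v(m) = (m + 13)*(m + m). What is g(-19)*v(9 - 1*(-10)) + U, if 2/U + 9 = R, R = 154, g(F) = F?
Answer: -3350078/145 ≈ -23104.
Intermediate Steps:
U = 2/145 (U = 2/(-9 + 154) = 2/145 ≈ 0.013793)
v(m) = 2*m*(13 + m) (v(m) = (13 + m)*(2*m) = 2*m*(13 + m))
g(-19)*v(9 - 1*(-10)) + U = -38*(9 - 1*(-10))*(13 + (9 - 1*(-10))) + 2/145 = -38*(9 + 10)*(13 + (9 + 10)) + 2/145 = -38*19*(13 + 19) + 2/145 = -38*19*32 + 2/145 = -19*1216 + 2/145 = -23104 + 2/145 = -3350078/145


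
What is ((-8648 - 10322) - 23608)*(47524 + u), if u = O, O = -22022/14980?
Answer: -1082526638923/535 ≈ -2.0234e+9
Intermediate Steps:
O = -1573/1070 (O = -22022*1/14980 = -1573/1070 ≈ -1.4701)
u = -1573/1070 ≈ -1.4701
((-8648 - 10322) - 23608)*(47524 + u) = ((-8648 - 10322) - 23608)*(47524 - 1573/1070) = (-18970 - 23608)*(50849107/1070) = -42578*50849107/1070 = -1082526638923/535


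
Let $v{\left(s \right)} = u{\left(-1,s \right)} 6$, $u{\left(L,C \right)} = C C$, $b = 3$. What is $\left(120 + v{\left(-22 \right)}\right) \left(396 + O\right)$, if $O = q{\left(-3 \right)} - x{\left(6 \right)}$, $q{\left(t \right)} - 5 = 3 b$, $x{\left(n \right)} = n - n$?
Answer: $1239840$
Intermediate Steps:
$x{\left(n \right)} = 0$
$q{\left(t \right)} = 14$ ($q{\left(t \right)} = 5 + 3 \cdot 3 = 5 + 9 = 14$)
$u{\left(L,C \right)} = C^{2}$
$v{\left(s \right)} = 6 s^{2}$ ($v{\left(s \right)} = s^{2} \cdot 6 = 6 s^{2}$)
$O = 14$ ($O = 14 - 0 = 14 + 0 = 14$)
$\left(120 + v{\left(-22 \right)}\right) \left(396 + O\right) = \left(120 + 6 \left(-22\right)^{2}\right) \left(396 + 14\right) = \left(120 + 6 \cdot 484\right) 410 = \left(120 + 2904\right) 410 = 3024 \cdot 410 = 1239840$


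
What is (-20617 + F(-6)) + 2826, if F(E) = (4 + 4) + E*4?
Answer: -17807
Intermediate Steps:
F(E) = 8 + 4*E
(-20617 + F(-6)) + 2826 = (-20617 + (8 + 4*(-6))) + 2826 = (-20617 + (8 - 24)) + 2826 = (-20617 - 16) + 2826 = -20633 + 2826 = -17807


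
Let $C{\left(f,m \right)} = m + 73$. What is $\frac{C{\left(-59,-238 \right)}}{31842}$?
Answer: $- \frac{55}{10614} \approx -0.0051818$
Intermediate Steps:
$C{\left(f,m \right)} = 73 + m$
$\frac{C{\left(-59,-238 \right)}}{31842} = \frac{73 - 238}{31842} = \left(-165\right) \frac{1}{31842} = - \frac{55}{10614}$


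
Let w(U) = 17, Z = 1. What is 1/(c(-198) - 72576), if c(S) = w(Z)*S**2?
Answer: 1/593892 ≈ 1.6838e-6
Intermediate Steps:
c(S) = 17*S**2
1/(c(-198) - 72576) = 1/(17*(-198)**2 - 72576) = 1/(17*39204 - 72576) = 1/(666468 - 72576) = 1/593892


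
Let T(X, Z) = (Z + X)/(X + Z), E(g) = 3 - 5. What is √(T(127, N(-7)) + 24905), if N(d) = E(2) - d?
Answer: √24906 ≈ 157.82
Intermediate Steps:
E(g) = -2
N(d) = -2 - d
T(X, Z) = 1 (T(X, Z) = (X + Z)/(X + Z) = 1)
√(T(127, N(-7)) + 24905) = √(1 + 24905) = √24906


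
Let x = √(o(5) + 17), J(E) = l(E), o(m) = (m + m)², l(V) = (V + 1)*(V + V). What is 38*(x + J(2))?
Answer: 456 + 114*√13 ≈ 867.03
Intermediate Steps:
l(V) = 2*V*(1 + V) (l(V) = (1 + V)*(2*V) = 2*V*(1 + V))
o(m) = 4*m² (o(m) = (2*m)² = 4*m²)
J(E) = 2*E*(1 + E)
x = 3*√13 (x = √(4*5² + 17) = √(4*25 + 17) = √(100 + 17) = √117 = 3*√13 ≈ 10.817)
38*(x + J(2)) = 38*(3*√13 + 2*2*(1 + 2)) = 38*(3*√13 + 2*2*3) = 38*(3*√13 + 12) = 38*(12 + 3*√13) = 456 + 114*√13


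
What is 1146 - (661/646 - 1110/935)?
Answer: 8144641/7106 ≈ 1146.2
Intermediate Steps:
1146 - (661/646 - 1110/935) = 1146 - (661*(1/646) - 1110*1/935) = 1146 - (661/646 - 222/187) = 1146 - 1*(-1165/7106) = 1146 + 1165/7106 = 8144641/7106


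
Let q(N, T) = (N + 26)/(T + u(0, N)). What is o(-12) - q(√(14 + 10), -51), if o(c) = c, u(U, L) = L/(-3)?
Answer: -89586/7795 + 254*√6/7795 ≈ -11.413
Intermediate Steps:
u(U, L) = -L/3 (u(U, L) = L*(-⅓) = -L/3)
q(N, T) = (26 + N)/(T - N/3) (q(N, T) = (N + 26)/(T - N/3) = (26 + N)/(T - N/3))
o(-12) - q(√(14 + 10), -51) = -12 - 3*(-26 - √(14 + 10))/(√(14 + 10) - 3*(-51)) = -12 - 3*(-26 - √24)/(√24 + 153) = -12 - 3*(-26 - 2*√6)/(2*√6 + 153) = -12 - 3*(-26 - 2*√6)/(153 + 2*√6)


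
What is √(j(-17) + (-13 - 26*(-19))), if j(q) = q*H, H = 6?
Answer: √379 ≈ 19.468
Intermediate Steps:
j(q) = 6*q (j(q) = q*6 = 6*q)
√(j(-17) + (-13 - 26*(-19))) = √(6*(-17) + (-13 - 26*(-19))) = √(-102 + (-13 + 494)) = √(-102 + 481) = √379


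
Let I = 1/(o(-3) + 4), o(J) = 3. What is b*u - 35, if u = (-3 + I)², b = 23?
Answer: 7485/49 ≈ 152.76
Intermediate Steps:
I = ⅐ (I = 1/(3 + 4) = 1/7 = ⅐ ≈ 0.14286)
u = 400/49 (u = (-3 + ⅐)² = (-20/7)² = 400/49 ≈ 8.1633)
b*u - 35 = 23*(400/49) - 35 = 9200/49 - 35 = 7485/49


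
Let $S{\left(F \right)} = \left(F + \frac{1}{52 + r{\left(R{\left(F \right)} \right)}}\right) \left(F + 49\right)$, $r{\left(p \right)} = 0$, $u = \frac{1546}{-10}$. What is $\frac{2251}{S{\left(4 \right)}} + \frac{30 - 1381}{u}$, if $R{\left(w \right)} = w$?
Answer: $\frac{165306331}{8562521} \approx 19.306$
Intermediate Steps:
$u = - \frac{773}{5}$ ($u = 1546 \left(- \frac{1}{10}\right) = - \frac{773}{5} \approx -154.6$)
$S{\left(F \right)} = \left(49 + F\right) \left(\frac{1}{52} + F\right)$ ($S{\left(F \right)} = \left(F + \frac{1}{52 + 0}\right) \left(F + 49\right) = \left(F + \frac{1}{52}\right) \left(49 + F\right) = \left(\frac{1}{52} + F\right) \left(49 + F\right) = \left(49 + F\right) \left(\frac{1}{52} + F\right)$)
$\frac{2251}{S{\left(4 \right)}} + \frac{30 - 1381}{u} = \frac{2251}{\frac{49}{52} + 4^{2} + \frac{2549}{52} \cdot 4} + \frac{30 - 1381}{- \frac{773}{5}} = \frac{2251}{\frac{49}{52} + 16 + \frac{2549}{13}} + \left(30 - 1381\right) \left(- \frac{5}{773}\right) = \frac{2251}{\frac{11077}{52}} - - \frac{6755}{773} = 2251 \cdot \frac{52}{11077} + \frac{6755}{773} = \frac{117052}{11077} + \frac{6755}{773} = \frac{165306331}{8562521}$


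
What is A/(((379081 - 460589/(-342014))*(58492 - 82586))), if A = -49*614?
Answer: 734988086/223130179393283 ≈ 3.2940e-6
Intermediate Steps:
A = -30086
A/(((379081 - 460589/(-342014))*(58492 - 82586))) = -30086*1/((58492 - 82586)*(379081 - 460589/(-342014))) = -30086*(-1/(24094*(379081 - 460589*(-1/342014)))) = -30086*(-1/(24094*(379081 + 460589/342014))) = -30086/((129651469723/342014)*(-24094)) = -30086/(-1561911255752981/171007) = -30086*(-171007/1561911255752981) = 734988086/223130179393283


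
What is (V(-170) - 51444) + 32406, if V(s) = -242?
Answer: -19280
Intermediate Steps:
(V(-170) - 51444) + 32406 = (-242 - 51444) + 32406 = -51686 + 32406 = -19280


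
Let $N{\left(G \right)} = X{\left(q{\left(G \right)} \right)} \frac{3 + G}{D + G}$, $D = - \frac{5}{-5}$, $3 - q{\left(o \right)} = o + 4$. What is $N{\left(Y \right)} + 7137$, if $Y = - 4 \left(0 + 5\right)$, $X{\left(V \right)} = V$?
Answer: $7154$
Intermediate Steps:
$q{\left(o \right)} = -1 - o$ ($q{\left(o \right)} = 3 - \left(o + 4\right) = 3 - \left(4 + o\right) = -1 - o$)
$D = 1$ ($D = \left(-5\right) \left(- \frac{1}{5}\right) = 1$)
$Y = -20$ ($Y = \left(-4\right) 5 = -20$)
$N{\left(G \right)} = \frac{\left(-1 - G\right) \left(3 + G\right)}{1 + G}$ ($N{\left(G \right)} = \left(-1 - G\right) \frac{3 + G}{1 + G} = \frac{\left(-1 - G\right) \left(3 + G\right)}{1 + G}$)
$N{\left(Y \right)} + 7137 = \left(-3 - -20\right) + 7137 = \left(-3 + 20\right) + 7137 = 17 + 7137 = 7154$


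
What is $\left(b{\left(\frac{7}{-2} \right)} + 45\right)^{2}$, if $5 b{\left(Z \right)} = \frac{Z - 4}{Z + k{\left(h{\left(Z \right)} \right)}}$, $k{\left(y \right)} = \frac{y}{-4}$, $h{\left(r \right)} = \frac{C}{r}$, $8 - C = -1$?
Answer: $\frac{3316041}{1600} \approx 2072.5$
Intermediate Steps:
$C = 9$ ($C = 8 - -1 = 8 + 1 = 9$)
$h{\left(r \right)} = \frac{9}{r}$
$k{\left(y \right)} = - \frac{y}{4}$ ($k{\left(y \right)} = y \left(- \frac{1}{4}\right) = - \frac{y}{4}$)
$b{\left(Z \right)} = \frac{-4 + Z}{5 \left(Z - \frac{9}{4 Z}\right)}$ ($b{\left(Z \right)} = \frac{\left(Z - 4\right) \frac{1}{Z - \frac{9 \frac{1}{Z}}{4}}}{5} = \frac{\left(-4 + Z\right) \frac{1}{Z - \frac{9}{4 Z}}}{5} = \frac{\frac{1}{Z - \frac{9}{4 Z}} \left(-4 + Z\right)}{5} = \frac{-4 + Z}{5 \left(Z - \frac{9}{4 Z}\right)}$)
$\left(b{\left(\frac{7}{-2} \right)} + 45\right)^{2} = \left(\frac{4 \frac{7}{-2} \left(-4 + \frac{7}{-2}\right)}{5 \left(-9 + 4 \left(\frac{7}{-2}\right)^{2}\right)} + 45\right)^{2} = \left(\frac{4 \cdot 7 \left(- \frac{1}{2}\right) \left(-4 + 7 \left(- \frac{1}{2}\right)\right)}{5 \left(-9 + 4 \left(7 \left(- \frac{1}{2}\right)\right)^{2}\right)} + 45\right)^{2} = \left(\frac{4}{5} \left(- \frac{7}{2}\right) \frac{1}{-9 + 4 \left(- \frac{7}{2}\right)^{2}} \left(-4 - \frac{7}{2}\right) + 45\right)^{2} = \left(\frac{4}{5} \left(- \frac{7}{2}\right) \frac{1}{-9 + 4 \cdot \frac{49}{4}} \left(- \frac{15}{2}\right) + 45\right)^{2} = \left(\frac{4}{5} \left(- \frac{7}{2}\right) \frac{1}{-9 + 49} \left(- \frac{15}{2}\right) + 45\right)^{2} = \left(\frac{4}{5} \left(- \frac{7}{2}\right) \frac{1}{40} \left(- \frac{15}{2}\right) + 45\right)^{2} = \left(\frac{21}{40} + 45\right)^{2} = \left(\frac{1821}{40}\right)^{2} = \frac{3316041}{1600}$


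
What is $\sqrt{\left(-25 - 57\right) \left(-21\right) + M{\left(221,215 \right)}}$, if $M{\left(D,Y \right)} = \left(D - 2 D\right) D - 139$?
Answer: $i \sqrt{47258} \approx 217.39 i$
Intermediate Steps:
$M{\left(D,Y \right)} = -139 - D^{2}$ ($M{\left(D,Y \right)} = - D D - 139 = - D^{2} - 139 = -139 - D^{2}$)
$\sqrt{\left(-25 - 57\right) \left(-21\right) + M{\left(221,215 \right)}} = \sqrt{\left(-25 - 57\right) \left(-21\right) - 48980} = \sqrt{\left(-82\right) \left(-21\right) - 48980} = \sqrt{1722 - 48980} = \sqrt{-47258} = i \sqrt{47258}$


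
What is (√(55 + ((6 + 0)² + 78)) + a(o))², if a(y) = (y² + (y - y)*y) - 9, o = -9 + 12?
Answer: 169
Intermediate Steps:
o = 3
a(y) = -9 + y² (a(y) = (y² + 0*y) - 9 = (y² + 0) - 9 = y² - 9 = -9 + y²)
(√(55 + ((6 + 0)² + 78)) + a(o))² = (√(55 + ((6 + 0)² + 78)) + (-9 + 3²))² = (√(55 + (6² + 78)) + (-9 + 9))² = (√(55 + (36 + 78)) + 0)² = (√(55 + 114) + 0)² = (√169 + 0)² = (13 + 0)² = 13² = 169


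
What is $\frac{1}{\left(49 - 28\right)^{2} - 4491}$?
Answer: $- \frac{1}{4050} \approx -0.00024691$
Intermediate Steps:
$\frac{1}{\left(49 - 28\right)^{2} - 4491} = \frac{1}{21^{2} - 4491} = \frac{1}{441 - 4491} = \frac{1}{-4050} = - \frac{1}{4050}$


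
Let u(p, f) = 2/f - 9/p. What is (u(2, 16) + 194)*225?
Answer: 341325/8 ≈ 42666.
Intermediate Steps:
u(p, f) = -9/p + 2/f
(u(2, 16) + 194)*225 = ((-9/2 + 2/16) + 194)*225 = ((-9*½ + 2*(1/16)) + 194)*225 = ((-9/2 + ⅛) + 194)*225 = (-35/8 + 194)*225 = (1517/8)*225 = 341325/8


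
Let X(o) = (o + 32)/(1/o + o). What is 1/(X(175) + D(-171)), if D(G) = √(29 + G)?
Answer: 1109426850/134501417017 - 937951876*I*√142/134501417017 ≈ 0.0082484 - 0.083099*I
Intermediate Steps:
X(o) = (32 + o)/(o + 1/o)
1/(X(175) + D(-171)) = 1/(175*(32 + 175)/(1 + 175²) + √(29 - 171)) = 1/(175*207/(1 + 30625) + √(-142)) = 1/(175*207/30626 + I*√142) = 1/(175*(1/30626)*207 + I*√142) = 1/(36225/30626 + I*√142)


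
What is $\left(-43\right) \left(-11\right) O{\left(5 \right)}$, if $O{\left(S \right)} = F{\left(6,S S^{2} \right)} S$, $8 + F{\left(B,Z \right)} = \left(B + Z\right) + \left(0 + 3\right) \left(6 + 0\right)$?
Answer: $333465$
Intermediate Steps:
$F{\left(B,Z \right)} = 10 + B + Z$ ($F{\left(B,Z \right)} = -8 + \left(\left(B + Z\right) + \left(0 + 3\right) \left(6 + 0\right)\right) = -8 + \left(\left(B + Z\right) + 3 \cdot 6\right) = -8 + \left(\left(B + Z\right) + 18\right) = -8 + \left(18 + B + Z\right) = 10 + B + Z$)
$O{\left(S \right)} = S \left(16 + S^{3}\right)$ ($O{\left(S \right)} = \left(10 + 6 + S S^{2}\right) S = \left(10 + 6 + S^{3}\right) S = \left(16 + S^{3}\right) S = S \left(16 + S^{3}\right)$)
$\left(-43\right) \left(-11\right) O{\left(5 \right)} = \left(-43\right) \left(-11\right) 5 \left(16 + 5^{3}\right) = 473 \cdot 5 \left(16 + 125\right) = 473 \cdot 5 \cdot 141 = 473 \cdot 705 = 333465$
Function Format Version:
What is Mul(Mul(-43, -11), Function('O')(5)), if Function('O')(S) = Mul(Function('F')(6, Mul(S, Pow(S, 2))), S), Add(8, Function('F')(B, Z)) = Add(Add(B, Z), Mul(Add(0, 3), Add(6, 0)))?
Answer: 333465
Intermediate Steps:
Function('F')(B, Z) = Add(10, B, Z) (Function('F')(B, Z) = Add(-8, Add(Add(B, Z), Mul(Add(0, 3), Add(6, 0)))) = Add(-8, Add(Add(B, Z), Mul(3, 6))) = Add(-8, Add(Add(B, Z), 18)) = Add(-8, Add(18, B, Z)) = Add(10, B, Z))
Function('O')(S) = Mul(S, Add(16, Pow(S, 3))) (Function('O')(S) = Mul(Add(10, 6, Mul(S, Pow(S, 2))), S) = Mul(Add(10, 6, Pow(S, 3)), S) = Mul(Add(16, Pow(S, 3)), S) = Mul(S, Add(16, Pow(S, 3))))
Mul(Mul(-43, -11), Function('O')(5)) = Mul(Mul(-43, -11), Mul(5, Add(16, Pow(5, 3)))) = Mul(473, Mul(5, Add(16, 125))) = Mul(473, Mul(5, 141)) = Mul(473, 705) = 333465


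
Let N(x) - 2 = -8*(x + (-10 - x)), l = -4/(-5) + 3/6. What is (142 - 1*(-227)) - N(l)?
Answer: 287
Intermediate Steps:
l = 13/10 (l = -4*(-⅕) + 3*(⅙) = ⅘ + ½ = 13/10 ≈ 1.3000)
N(x) = 82 (N(x) = 2 - 8*(x + (-10 - x)) = 2 - 8*(-10) = 2 + 80 = 82)
(142 - 1*(-227)) - N(l) = (142 - 1*(-227)) - 1*82 = (142 + 227) - 82 = 369 - 82 = 287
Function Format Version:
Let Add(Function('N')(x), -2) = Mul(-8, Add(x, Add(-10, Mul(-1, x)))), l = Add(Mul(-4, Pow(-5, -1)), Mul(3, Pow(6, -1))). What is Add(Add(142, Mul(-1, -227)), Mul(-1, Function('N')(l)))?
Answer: 287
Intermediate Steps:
l = Rational(13, 10) (l = Add(Mul(-4, Rational(-1, 5)), Mul(3, Rational(1, 6))) = Add(Rational(4, 5), Rational(1, 2)) = Rational(13, 10) ≈ 1.3000)
Function('N')(x) = 82 (Function('N')(x) = Add(2, Mul(-8, Add(x, Add(-10, Mul(-1, x))))) = Add(2, Mul(-8, -10)) = Add(2, 80) = 82)
Add(Add(142, Mul(-1, -227)), Mul(-1, Function('N')(l))) = Add(Add(142, Mul(-1, -227)), Mul(-1, 82)) = Add(Add(142, 227), -82) = Add(369, -82) = 287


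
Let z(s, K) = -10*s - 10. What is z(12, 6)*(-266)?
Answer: 34580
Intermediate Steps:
z(s, K) = -10 - 10*s
z(12, 6)*(-266) = (-10 - 10*12)*(-266) = (-10 - 120)*(-266) = -130*(-266) = 34580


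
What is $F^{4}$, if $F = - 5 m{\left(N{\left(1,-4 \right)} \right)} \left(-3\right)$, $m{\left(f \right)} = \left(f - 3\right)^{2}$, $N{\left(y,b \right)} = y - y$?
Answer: $332150625$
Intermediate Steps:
$N{\left(y,b \right)} = 0$
$m{\left(f \right)} = \left(-3 + f\right)^{2}$
$F = 135$ ($F = - 5 \left(-3 + 0\right)^{2} \left(-3\right) = - 5 \left(-3\right)^{2} \left(-3\right) = \left(-5\right) 9 \left(-3\right) = \left(-45\right) \left(-3\right) = 135$)
$F^{4} = 135^{4} = 332150625$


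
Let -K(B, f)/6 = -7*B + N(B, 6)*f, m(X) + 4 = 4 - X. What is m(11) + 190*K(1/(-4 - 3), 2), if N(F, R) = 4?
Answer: -10271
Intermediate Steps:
m(X) = -X (m(X) = -4 + (4 - X) = -X)
K(B, f) = -24*f + 42*B (K(B, f) = -6*(-7*B + 4*f) = -24*f + 42*B)
m(11) + 190*K(1/(-4 - 3), 2) = -1*11 + 190*(-24*2 + 42/(-4 - 3)) = -11 + 190*(-48 + 42/(-7)) = -11 + 190*(-48 + 42*(-⅐)) = -11 + 190*(-48 - 6) = -11 + 190*(-54) = -11 - 10260 = -10271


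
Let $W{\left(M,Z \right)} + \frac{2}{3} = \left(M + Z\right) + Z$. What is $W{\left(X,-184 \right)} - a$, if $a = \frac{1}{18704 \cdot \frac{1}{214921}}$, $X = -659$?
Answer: $- \frac{8329885}{8016} \approx -1039.2$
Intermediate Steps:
$W{\left(M,Z \right)} = - \frac{2}{3} + M + 2 Z$ ($W{\left(M,Z \right)} = - \frac{2}{3} + \left(\left(M + Z\right) + Z\right) = - \frac{2}{3} + \left(M + 2 Z\right) = - \frac{2}{3} + M + 2 Z$)
$a = \frac{30703}{2672}$ ($a = \frac{1}{18704 \cdot \frac{1}{214921}} = \frac{1}{\frac{2672}{30703}} = \frac{30703}{2672} \approx 11.491$)
$W{\left(X,-184 \right)} - a = \left(- \frac{2}{3} - 659 + 2 \left(-184\right)\right) - \frac{30703}{2672} = \left(- \frac{2}{3} - 659 - 368\right) - \frac{30703}{2672} = - \frac{3083}{3} - \frac{30703}{2672} = - \frac{8329885}{8016}$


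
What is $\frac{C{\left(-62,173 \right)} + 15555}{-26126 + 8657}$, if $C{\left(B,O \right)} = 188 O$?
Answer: $- \frac{48079}{17469} \approx -2.7522$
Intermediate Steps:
$\frac{C{\left(-62,173 \right)} + 15555}{-26126 + 8657} = \frac{188 \cdot 173 + 15555}{-26126 + 8657} = \frac{32524 + 15555}{-17469} = 48079 \left(- \frac{1}{17469}\right) = - \frac{48079}{17469}$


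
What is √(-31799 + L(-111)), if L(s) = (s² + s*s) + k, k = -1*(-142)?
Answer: I*√7015 ≈ 83.756*I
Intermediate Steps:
k = 142
L(s) = 142 + 2*s² (L(s) = (s² + s*s) + 142 = (s² + s²) + 142 = 2*s² + 142 = 142 + 2*s²)
√(-31799 + L(-111)) = √(-31799 + (142 + 2*(-111)²)) = √(-31799 + (142 + 2*12321)) = √(-31799 + (142 + 24642)) = √(-31799 + 24784) = √(-7015) = I*√7015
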